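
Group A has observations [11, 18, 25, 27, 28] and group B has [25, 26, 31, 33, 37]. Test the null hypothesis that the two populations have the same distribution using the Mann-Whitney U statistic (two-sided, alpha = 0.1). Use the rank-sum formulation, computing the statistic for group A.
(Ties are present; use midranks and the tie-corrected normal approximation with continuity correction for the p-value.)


Step 1: Combine and sort all 10 observations; assign midranks.
sorted (value, group): (11,X), (18,X), (25,X), (25,Y), (26,Y), (27,X), (28,X), (31,Y), (33,Y), (37,Y)
ranks: 11->1, 18->2, 25->3.5, 25->3.5, 26->5, 27->6, 28->7, 31->8, 33->9, 37->10
Step 2: Rank sum for X: R1 = 1 + 2 + 3.5 + 6 + 7 = 19.5.
Step 3: U_X = R1 - n1(n1+1)/2 = 19.5 - 5*6/2 = 19.5 - 15 = 4.5.
       U_Y = n1*n2 - U_X = 25 - 4.5 = 20.5.
Step 4: Ties are present, so use the tie-corrected normal approximation (with continuity correction) for the p-value.
Step 5: p-value = 0.116074; compare to alpha = 0.1. fail to reject H0.

U_X = 4.5, p = 0.116074, fail to reject H0 at alpha = 0.1.


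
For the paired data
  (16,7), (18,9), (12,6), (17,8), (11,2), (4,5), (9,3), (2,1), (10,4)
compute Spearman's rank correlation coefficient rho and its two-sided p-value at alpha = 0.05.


Step 1: Rank x and y separately (midranks; no ties here).
rank(x): 16->7, 18->9, 12->6, 17->8, 11->5, 4->2, 9->3, 2->1, 10->4
rank(y): 7->7, 9->9, 6->6, 8->8, 2->2, 5->5, 3->3, 1->1, 4->4
Step 2: d_i = R_x(i) - R_y(i); compute d_i^2.
  (7-7)^2=0, (9-9)^2=0, (6-6)^2=0, (8-8)^2=0, (5-2)^2=9, (2-5)^2=9, (3-3)^2=0, (1-1)^2=0, (4-4)^2=0
sum(d^2) = 18.
Step 3: rho = 1 - 6*18 / (9*(9^2 - 1)) = 1 - 108/720 = 0.850000.
Step 4: Under H0, t = rho * sqrt((n-2)/(1-rho^2)) = 4.2691 ~ t(7).
Step 5: Two-sided p-value from the t-distribution with 7 df = 0.003705.
Step 6: alpha = 0.05. reject H0.

rho = 0.8500, p = 0.003705, reject H0 at alpha = 0.05.


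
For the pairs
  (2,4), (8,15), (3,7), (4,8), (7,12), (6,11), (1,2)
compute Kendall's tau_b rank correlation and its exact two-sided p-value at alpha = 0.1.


Step 1: Enumerate the 21 unordered pairs (i,j) with i<j and classify each by sign(x_j-x_i) * sign(y_j-y_i).
  (1,2):dx=+6,dy=+11->C; (1,3):dx=+1,dy=+3->C; (1,4):dx=+2,dy=+4->C; (1,5):dx=+5,dy=+8->C
  (1,6):dx=+4,dy=+7->C; (1,7):dx=-1,dy=-2->C; (2,3):dx=-5,dy=-8->C; (2,4):dx=-4,dy=-7->C
  (2,5):dx=-1,dy=-3->C; (2,6):dx=-2,dy=-4->C; (2,7):dx=-7,dy=-13->C; (3,4):dx=+1,dy=+1->C
  (3,5):dx=+4,dy=+5->C; (3,6):dx=+3,dy=+4->C; (3,7):dx=-2,dy=-5->C; (4,5):dx=+3,dy=+4->C
  (4,6):dx=+2,dy=+3->C; (4,7):dx=-3,dy=-6->C; (5,6):dx=-1,dy=-1->C; (5,7):dx=-6,dy=-10->C
  (6,7):dx=-5,dy=-9->C
Step 2: C = 21, D = 0, total pairs = 21.
Step 3: tau = (C - D)/(n(n-1)/2) = (21 - 0)/21 = 1.000000.
Step 4: Exact two-sided p-value (enumerate n! = 5040 permutations of y under H0): p = 0.000397.
Step 5: alpha = 0.1. reject H0.

tau_b = 1.0000 (C=21, D=0), p = 0.000397, reject H0.


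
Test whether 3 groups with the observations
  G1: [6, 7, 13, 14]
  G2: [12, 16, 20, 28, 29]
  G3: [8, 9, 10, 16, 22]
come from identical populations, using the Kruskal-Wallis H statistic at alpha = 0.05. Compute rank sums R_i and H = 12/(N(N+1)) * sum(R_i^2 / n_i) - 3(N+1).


Step 1: Combine all N = 14 observations and assign midranks.
sorted (value, group, rank): (6,G1,1), (7,G1,2), (8,G3,3), (9,G3,4), (10,G3,5), (12,G2,6), (13,G1,7), (14,G1,8), (16,G2,9.5), (16,G3,9.5), (20,G2,11), (22,G3,12), (28,G2,13), (29,G2,14)
Step 2: Sum ranks within each group.
R_1 = 18 (n_1 = 4)
R_2 = 53.5 (n_2 = 5)
R_3 = 33.5 (n_3 = 5)
Step 3: H = 12/(N(N+1)) * sum(R_i^2/n_i) - 3(N+1)
     = 12/(14*15) * (18^2/4 + 53.5^2/5 + 33.5^2/5) - 3*15
     = 0.057143 * 877.9 - 45
     = 5.165714.
Step 4: Ties present; correction factor C = 1 - 6/(14^3 - 14) = 0.997802. Corrected H = 5.165714 / 0.997802 = 5.177093.
Step 5: Under H0, H ~ chi^2(2); p-value = 0.075129.
Step 6: alpha = 0.05. fail to reject H0.

H = 5.1771, df = 2, p = 0.075129, fail to reject H0.


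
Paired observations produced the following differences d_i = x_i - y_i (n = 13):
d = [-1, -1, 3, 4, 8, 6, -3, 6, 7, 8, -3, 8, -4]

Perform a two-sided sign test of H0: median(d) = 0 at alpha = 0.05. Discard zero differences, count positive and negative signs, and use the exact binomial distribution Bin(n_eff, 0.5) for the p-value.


Step 1: Discard zero differences. Original n = 13; n_eff = number of nonzero differences = 13.
Nonzero differences (with sign): -1, -1, +3, +4, +8, +6, -3, +6, +7, +8, -3, +8, -4
Step 2: Count signs: positive = 8, negative = 5.
Step 3: Under H0: P(positive) = 0.5, so the number of positives S ~ Bin(13, 0.5).
Step 4: Two-sided exact p-value = sum of Bin(13,0.5) probabilities at or below the observed probability = 0.581055.
Step 5: alpha = 0.05. fail to reject H0.

n_eff = 13, pos = 8, neg = 5, p = 0.581055, fail to reject H0.


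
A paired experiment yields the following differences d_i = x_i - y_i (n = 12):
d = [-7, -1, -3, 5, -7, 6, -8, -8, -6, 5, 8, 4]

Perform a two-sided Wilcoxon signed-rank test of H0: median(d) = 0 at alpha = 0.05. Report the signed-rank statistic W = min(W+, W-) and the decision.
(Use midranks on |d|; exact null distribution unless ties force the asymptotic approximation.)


Step 1: Drop any zero differences (none here) and take |d_i|.
|d| = [7, 1, 3, 5, 7, 6, 8, 8, 6, 5, 8, 4]
Step 2: Midrank |d_i| (ties get averaged ranks).
ranks: |7|->8.5, |1|->1, |3|->2, |5|->4.5, |7|->8.5, |6|->6.5, |8|->11, |8|->11, |6|->6.5, |5|->4.5, |8|->11, |4|->3
Step 3: Attach original signs; sum ranks with positive sign and with negative sign.
W+ = 4.5 + 6.5 + 4.5 + 11 + 3 = 29.5
W- = 8.5 + 1 + 2 + 8.5 + 11 + 11 + 6.5 = 48.5
(Check: W+ + W- = 78 should equal n(n+1)/2 = 78.)
Step 4: Test statistic W = min(W+, W-) = 29.5.
Step 5: Ties in |d|, so use the tie-corrected normal approximation.
        E[W] = n(n+1)/4 = 12*13/4 = 39.
        Tie groups: |d|=5 (t=2), |d|=6 (t=2), |d|=7 (t=2), |d|=8 (t=3); sum(t^3 - t) = 42.
        Var[W] = n(n+1)(2n+1)/24 - sum(t^3-t)/48 = 3900/24 - 42/48 = 161.625.
        z = (W - E[W]) / sqrt(Var[W]) = (29.5 - 39) / 12.7132 = -0.7473.
        Two-sided p = 2*Phi(z) = 0.454909.
Step 6: alpha = 0.05. fail to reject H0.

W+ = 29.5, W- = 48.5, W = min = 29.5, p = 0.454909, fail to reject H0.


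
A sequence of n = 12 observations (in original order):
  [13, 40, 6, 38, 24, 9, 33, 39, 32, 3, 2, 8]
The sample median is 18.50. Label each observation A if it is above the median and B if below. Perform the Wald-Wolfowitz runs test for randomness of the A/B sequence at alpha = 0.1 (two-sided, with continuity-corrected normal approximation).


Step 1: Compute median = 18.50; label A = above, B = below.
Labels in order: BABAABAAABBB  (n_A = 6, n_B = 6)
Step 2: Count runs R = 7.
Step 3: Under H0 (random ordering), E[R] = 2*n_A*n_B/(n_A+n_B) + 1 = 2*6*6/12 + 1 = 7.0000.
        Var[R] = 2*n_A*n_B*(2*n_A*n_B - n_A - n_B) / ((n_A+n_B)^2 * (n_A+n_B-1)) = 4320/1584 = 2.7273.
        SD[R] = 1.6514.
Step 4: R = E[R], so z = 0 with no continuity correction.
Step 5: Two-sided p-value via normal approximation = 2*(1 - Phi(|z|)) = 1.000000.
Step 6: alpha = 0.1. fail to reject H0.

R = 7, z = 0.0000, p = 1.000000, fail to reject H0.


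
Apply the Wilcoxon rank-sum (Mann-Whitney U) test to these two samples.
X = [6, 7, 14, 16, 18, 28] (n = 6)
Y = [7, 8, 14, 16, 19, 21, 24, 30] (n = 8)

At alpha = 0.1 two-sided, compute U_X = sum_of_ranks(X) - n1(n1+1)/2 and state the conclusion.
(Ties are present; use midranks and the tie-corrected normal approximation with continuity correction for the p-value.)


Step 1: Combine and sort all 14 observations; assign midranks.
sorted (value, group): (6,X), (7,X), (7,Y), (8,Y), (14,X), (14,Y), (16,X), (16,Y), (18,X), (19,Y), (21,Y), (24,Y), (28,X), (30,Y)
ranks: 6->1, 7->2.5, 7->2.5, 8->4, 14->5.5, 14->5.5, 16->7.5, 16->7.5, 18->9, 19->10, 21->11, 24->12, 28->13, 30->14
Step 2: Rank sum for X: R1 = 1 + 2.5 + 5.5 + 7.5 + 9 + 13 = 38.5.
Step 3: U_X = R1 - n1(n1+1)/2 = 38.5 - 6*7/2 = 38.5 - 21 = 17.5.
       U_Y = n1*n2 - U_X = 48 - 17.5 = 30.5.
Step 4: Ties are present, so use the tie-corrected normal approximation (with continuity correction) for the p-value.
Step 5: p-value = 0.437063; compare to alpha = 0.1. fail to reject H0.

U_X = 17.5, p = 0.437063, fail to reject H0 at alpha = 0.1.


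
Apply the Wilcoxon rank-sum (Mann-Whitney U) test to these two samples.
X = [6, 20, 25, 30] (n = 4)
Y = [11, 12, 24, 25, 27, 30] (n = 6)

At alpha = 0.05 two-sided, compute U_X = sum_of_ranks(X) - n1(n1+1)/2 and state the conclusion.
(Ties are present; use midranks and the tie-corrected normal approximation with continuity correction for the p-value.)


Step 1: Combine and sort all 10 observations; assign midranks.
sorted (value, group): (6,X), (11,Y), (12,Y), (20,X), (24,Y), (25,X), (25,Y), (27,Y), (30,X), (30,Y)
ranks: 6->1, 11->2, 12->3, 20->4, 24->5, 25->6.5, 25->6.5, 27->8, 30->9.5, 30->9.5
Step 2: Rank sum for X: R1 = 1 + 4 + 6.5 + 9.5 = 21.
Step 3: U_X = R1 - n1(n1+1)/2 = 21 - 4*5/2 = 21 - 10 = 11.
       U_Y = n1*n2 - U_X = 24 - 11 = 13.
Step 4: Ties are present, so use the tie-corrected normal approximation (with continuity correction) for the p-value.
Step 5: p-value = 0.914589; compare to alpha = 0.05. fail to reject H0.

U_X = 11, p = 0.914589, fail to reject H0 at alpha = 0.05.


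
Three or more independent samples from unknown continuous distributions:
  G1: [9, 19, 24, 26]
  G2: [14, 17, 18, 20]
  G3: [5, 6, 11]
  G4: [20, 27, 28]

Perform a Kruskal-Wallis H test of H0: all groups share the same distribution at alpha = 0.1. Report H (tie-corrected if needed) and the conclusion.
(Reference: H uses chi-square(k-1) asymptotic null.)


Step 1: Combine all N = 14 observations and assign midranks.
sorted (value, group, rank): (5,G3,1), (6,G3,2), (9,G1,3), (11,G3,4), (14,G2,5), (17,G2,6), (18,G2,7), (19,G1,8), (20,G2,9.5), (20,G4,9.5), (24,G1,11), (26,G1,12), (27,G4,13), (28,G4,14)
Step 2: Sum ranks within each group.
R_1 = 34 (n_1 = 4)
R_2 = 27.5 (n_2 = 4)
R_3 = 7 (n_3 = 3)
R_4 = 36.5 (n_4 = 3)
Step 3: H = 12/(N(N+1)) * sum(R_i^2/n_i) - 3(N+1)
     = 12/(14*15) * (34^2/4 + 27.5^2/4 + 7^2/3 + 36.5^2/3) - 3*15
     = 0.057143 * 938.479 - 45
     = 8.627381.
Step 4: Ties present; correction factor C = 1 - 6/(14^3 - 14) = 0.997802. Corrected H = 8.627381 / 0.997802 = 8.646384.
Step 5: Under H0, H ~ chi^2(3); p-value = 0.034381.
Step 6: alpha = 0.1. reject H0.

H = 8.6464, df = 3, p = 0.034381, reject H0.


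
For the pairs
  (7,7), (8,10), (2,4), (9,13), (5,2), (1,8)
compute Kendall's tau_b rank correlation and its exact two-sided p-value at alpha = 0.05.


Step 1: Enumerate the 15 unordered pairs (i,j) with i<j and classify each by sign(x_j-x_i) * sign(y_j-y_i).
  (1,2):dx=+1,dy=+3->C; (1,3):dx=-5,dy=-3->C; (1,4):dx=+2,dy=+6->C; (1,5):dx=-2,dy=-5->C
  (1,6):dx=-6,dy=+1->D; (2,3):dx=-6,dy=-6->C; (2,4):dx=+1,dy=+3->C; (2,5):dx=-3,dy=-8->C
  (2,6):dx=-7,dy=-2->C; (3,4):dx=+7,dy=+9->C; (3,5):dx=+3,dy=-2->D; (3,6):dx=-1,dy=+4->D
  (4,5):dx=-4,dy=-11->C; (4,6):dx=-8,dy=-5->C; (5,6):dx=-4,dy=+6->D
Step 2: C = 11, D = 4, total pairs = 15.
Step 3: tau = (C - D)/(n(n-1)/2) = (11 - 4)/15 = 0.466667.
Step 4: Exact two-sided p-value (enumerate n! = 720 permutations of y under H0): p = 0.272222.
Step 5: alpha = 0.05. fail to reject H0.

tau_b = 0.4667 (C=11, D=4), p = 0.272222, fail to reject H0.


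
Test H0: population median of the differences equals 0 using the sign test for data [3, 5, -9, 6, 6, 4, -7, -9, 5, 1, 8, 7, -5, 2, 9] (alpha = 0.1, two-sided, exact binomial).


Step 1: Discard zero differences. Original n = 15; n_eff = number of nonzero differences = 15.
Nonzero differences (with sign): +3, +5, -9, +6, +6, +4, -7, -9, +5, +1, +8, +7, -5, +2, +9
Step 2: Count signs: positive = 11, negative = 4.
Step 3: Under H0: P(positive) = 0.5, so the number of positives S ~ Bin(15, 0.5).
Step 4: Two-sided exact p-value = sum of Bin(15,0.5) probabilities at or below the observed probability = 0.118469.
Step 5: alpha = 0.1. fail to reject H0.

n_eff = 15, pos = 11, neg = 4, p = 0.118469, fail to reject H0.


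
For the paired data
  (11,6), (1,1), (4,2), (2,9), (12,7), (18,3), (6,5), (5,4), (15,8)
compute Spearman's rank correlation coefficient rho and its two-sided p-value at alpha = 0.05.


Step 1: Rank x and y separately (midranks; no ties here).
rank(x): 11->6, 1->1, 4->3, 2->2, 12->7, 18->9, 6->5, 5->4, 15->8
rank(y): 6->6, 1->1, 2->2, 9->9, 7->7, 3->3, 5->5, 4->4, 8->8
Step 2: d_i = R_x(i) - R_y(i); compute d_i^2.
  (6-6)^2=0, (1-1)^2=0, (3-2)^2=1, (2-9)^2=49, (7-7)^2=0, (9-3)^2=36, (5-5)^2=0, (4-4)^2=0, (8-8)^2=0
sum(d^2) = 86.
Step 3: rho = 1 - 6*86 / (9*(9^2 - 1)) = 1 - 516/720 = 0.283333.
Step 4: Under H0, t = rho * sqrt((n-2)/(1-rho^2)) = 0.7817 ~ t(7).
Step 5: Two-sided p-value from the t-distribution with 7 df = 0.460030.
Step 6: alpha = 0.05. fail to reject H0.

rho = 0.2833, p = 0.460030, fail to reject H0 at alpha = 0.05.


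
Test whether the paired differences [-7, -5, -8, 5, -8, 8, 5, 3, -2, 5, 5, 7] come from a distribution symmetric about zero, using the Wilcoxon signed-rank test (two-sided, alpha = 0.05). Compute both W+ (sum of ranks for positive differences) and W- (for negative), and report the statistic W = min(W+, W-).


Step 1: Drop any zero differences (none here) and take |d_i|.
|d| = [7, 5, 8, 5, 8, 8, 5, 3, 2, 5, 5, 7]
Step 2: Midrank |d_i| (ties get averaged ranks).
ranks: |7|->8.5, |5|->5, |8|->11, |5|->5, |8|->11, |8|->11, |5|->5, |3|->2, |2|->1, |5|->5, |5|->5, |7|->8.5
Step 3: Attach original signs; sum ranks with positive sign and with negative sign.
W+ = 5 + 11 + 5 + 2 + 5 + 5 + 8.5 = 41.5
W- = 8.5 + 5 + 11 + 11 + 1 = 36.5
(Check: W+ + W- = 78 should equal n(n+1)/2 = 78.)
Step 4: Test statistic W = min(W+, W-) = 36.5.
Step 5: Ties in |d|, so use the tie-corrected normal approximation.
        E[W] = n(n+1)/4 = 12*13/4 = 39.
        Tie groups: |d|=5 (t=5), |d|=7 (t=2), |d|=8 (t=3); sum(t^3 - t) = 150.
        Var[W] = n(n+1)(2n+1)/24 - sum(t^3-t)/48 = 3900/24 - 150/48 = 159.375.
        z = (W - E[W]) / sqrt(Var[W]) = (36.5 - 39) / 12.6244 = -0.1980.
        Two-sided p = 2*Phi(z) = 0.843022.
Step 6: alpha = 0.05. fail to reject H0.

W+ = 41.5, W- = 36.5, W = min = 36.5, p = 0.843022, fail to reject H0.


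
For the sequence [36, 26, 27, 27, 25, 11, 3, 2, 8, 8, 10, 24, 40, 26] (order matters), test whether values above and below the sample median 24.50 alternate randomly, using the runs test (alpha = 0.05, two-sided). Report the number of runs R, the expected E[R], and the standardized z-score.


Step 1: Compute median = 24.50; label A = above, B = below.
Labels in order: AAAAABBBBBBBAA  (n_A = 7, n_B = 7)
Step 2: Count runs R = 3.
Step 3: Under H0 (random ordering), E[R] = 2*n_A*n_B/(n_A+n_B) + 1 = 2*7*7/14 + 1 = 8.0000.
        Var[R] = 2*n_A*n_B*(2*n_A*n_B - n_A - n_B) / ((n_A+n_B)^2 * (n_A+n_B-1)) = 8232/2548 = 3.2308.
        SD[R] = 1.7974.
Step 4: Continuity-corrected z = (R + 0.5 - E[R]) / SD[R] = (3 + 0.5 - 8.0000) / 1.7974 = -2.5036.
Step 5: Two-sided p-value via normal approximation = 2*(1 - Phi(|z|)) = 0.012295.
Step 6: alpha = 0.05. reject H0.

R = 3, z = -2.5036, p = 0.012295, reject H0.


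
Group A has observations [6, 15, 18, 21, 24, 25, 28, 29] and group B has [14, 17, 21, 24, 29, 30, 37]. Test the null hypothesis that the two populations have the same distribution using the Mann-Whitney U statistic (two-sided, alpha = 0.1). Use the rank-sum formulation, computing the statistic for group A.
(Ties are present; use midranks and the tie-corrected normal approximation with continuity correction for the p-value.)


Step 1: Combine and sort all 15 observations; assign midranks.
sorted (value, group): (6,X), (14,Y), (15,X), (17,Y), (18,X), (21,X), (21,Y), (24,X), (24,Y), (25,X), (28,X), (29,X), (29,Y), (30,Y), (37,Y)
ranks: 6->1, 14->2, 15->3, 17->4, 18->5, 21->6.5, 21->6.5, 24->8.5, 24->8.5, 25->10, 28->11, 29->12.5, 29->12.5, 30->14, 37->15
Step 2: Rank sum for X: R1 = 1 + 3 + 5 + 6.5 + 8.5 + 10 + 11 + 12.5 = 57.5.
Step 3: U_X = R1 - n1(n1+1)/2 = 57.5 - 8*9/2 = 57.5 - 36 = 21.5.
       U_Y = n1*n2 - U_X = 56 - 21.5 = 34.5.
Step 4: Ties are present, so use the tie-corrected normal approximation (with continuity correction) for the p-value.
Step 5: p-value = 0.486283; compare to alpha = 0.1. fail to reject H0.

U_X = 21.5, p = 0.486283, fail to reject H0 at alpha = 0.1.


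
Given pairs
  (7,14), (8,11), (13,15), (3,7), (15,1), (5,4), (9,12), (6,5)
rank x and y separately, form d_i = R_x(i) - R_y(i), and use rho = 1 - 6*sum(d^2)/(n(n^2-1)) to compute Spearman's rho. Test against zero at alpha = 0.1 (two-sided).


Step 1: Rank x and y separately (midranks; no ties here).
rank(x): 7->4, 8->5, 13->7, 3->1, 15->8, 5->2, 9->6, 6->3
rank(y): 14->7, 11->5, 15->8, 7->4, 1->1, 4->2, 12->6, 5->3
Step 2: d_i = R_x(i) - R_y(i); compute d_i^2.
  (4-7)^2=9, (5-5)^2=0, (7-8)^2=1, (1-4)^2=9, (8-1)^2=49, (2-2)^2=0, (6-6)^2=0, (3-3)^2=0
sum(d^2) = 68.
Step 3: rho = 1 - 6*68 / (8*(8^2 - 1)) = 1 - 408/504 = 0.190476.
Step 4: Under H0, t = rho * sqrt((n-2)/(1-rho^2)) = 0.4753 ~ t(6).
Step 5: Two-sided p-value from the t-distribution with 6 df = 0.651401.
Step 6: alpha = 0.1. fail to reject H0.

rho = 0.1905, p = 0.651401, fail to reject H0 at alpha = 0.1.


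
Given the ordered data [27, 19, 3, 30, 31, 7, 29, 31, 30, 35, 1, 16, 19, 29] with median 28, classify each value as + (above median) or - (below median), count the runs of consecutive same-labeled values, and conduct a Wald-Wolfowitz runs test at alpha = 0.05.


Step 1: Compute median = 28; label A = above, B = below.
Labels in order: BBBAABAAAABBBA  (n_A = 7, n_B = 7)
Step 2: Count runs R = 6.
Step 3: Under H0 (random ordering), E[R] = 2*n_A*n_B/(n_A+n_B) + 1 = 2*7*7/14 + 1 = 8.0000.
        Var[R] = 2*n_A*n_B*(2*n_A*n_B - n_A - n_B) / ((n_A+n_B)^2 * (n_A+n_B-1)) = 8232/2548 = 3.2308.
        SD[R] = 1.7974.
Step 4: Continuity-corrected z = (R + 0.5 - E[R]) / SD[R] = (6 + 0.5 - 8.0000) / 1.7974 = -0.8345.
Step 5: Two-sided p-value via normal approximation = 2*(1 - Phi(|z|)) = 0.403986.
Step 6: alpha = 0.05. fail to reject H0.

R = 6, z = -0.8345, p = 0.403986, fail to reject H0.


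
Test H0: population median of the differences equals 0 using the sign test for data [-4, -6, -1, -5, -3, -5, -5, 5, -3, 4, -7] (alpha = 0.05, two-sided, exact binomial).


Step 1: Discard zero differences. Original n = 11; n_eff = number of nonzero differences = 11.
Nonzero differences (with sign): -4, -6, -1, -5, -3, -5, -5, +5, -3, +4, -7
Step 2: Count signs: positive = 2, negative = 9.
Step 3: Under H0: P(positive) = 0.5, so the number of positives S ~ Bin(11, 0.5).
Step 4: Two-sided exact p-value = sum of Bin(11,0.5) probabilities at or below the observed probability = 0.065430.
Step 5: alpha = 0.05. fail to reject H0.

n_eff = 11, pos = 2, neg = 9, p = 0.065430, fail to reject H0.


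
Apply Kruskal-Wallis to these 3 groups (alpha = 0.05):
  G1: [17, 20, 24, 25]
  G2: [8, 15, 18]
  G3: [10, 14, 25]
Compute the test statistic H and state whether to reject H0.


Step 1: Combine all N = 10 observations and assign midranks.
sorted (value, group, rank): (8,G2,1), (10,G3,2), (14,G3,3), (15,G2,4), (17,G1,5), (18,G2,6), (20,G1,7), (24,G1,8), (25,G1,9.5), (25,G3,9.5)
Step 2: Sum ranks within each group.
R_1 = 29.5 (n_1 = 4)
R_2 = 11 (n_2 = 3)
R_3 = 14.5 (n_3 = 3)
Step 3: H = 12/(N(N+1)) * sum(R_i^2/n_i) - 3(N+1)
     = 12/(10*11) * (29.5^2/4 + 11^2/3 + 14.5^2/3) - 3*11
     = 0.109091 * 327.979 - 33
     = 2.779545.
Step 4: Ties present; correction factor C = 1 - 6/(10^3 - 10) = 0.993939. Corrected H = 2.779545 / 0.993939 = 2.796494.
Step 5: Under H0, H ~ chi^2(2); p-value = 0.247030.
Step 6: alpha = 0.05. fail to reject H0.

H = 2.7965, df = 2, p = 0.247030, fail to reject H0.


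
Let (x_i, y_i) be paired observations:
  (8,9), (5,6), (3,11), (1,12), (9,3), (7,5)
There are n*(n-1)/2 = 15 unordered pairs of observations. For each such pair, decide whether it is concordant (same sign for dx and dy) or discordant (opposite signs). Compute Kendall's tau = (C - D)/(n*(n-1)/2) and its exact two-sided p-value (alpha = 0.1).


Step 1: Enumerate the 15 unordered pairs (i,j) with i<j and classify each by sign(x_j-x_i) * sign(y_j-y_i).
  (1,2):dx=-3,dy=-3->C; (1,3):dx=-5,dy=+2->D; (1,4):dx=-7,dy=+3->D; (1,5):dx=+1,dy=-6->D
  (1,6):dx=-1,dy=-4->C; (2,3):dx=-2,dy=+5->D; (2,4):dx=-4,dy=+6->D; (2,5):dx=+4,dy=-3->D
  (2,6):dx=+2,dy=-1->D; (3,4):dx=-2,dy=+1->D; (3,5):dx=+6,dy=-8->D; (3,6):dx=+4,dy=-6->D
  (4,5):dx=+8,dy=-9->D; (4,6):dx=+6,dy=-7->D; (5,6):dx=-2,dy=+2->D
Step 2: C = 2, D = 13, total pairs = 15.
Step 3: tau = (C - D)/(n(n-1)/2) = (2 - 13)/15 = -0.733333.
Step 4: Exact two-sided p-value (enumerate n! = 720 permutations of y under H0): p = 0.055556.
Step 5: alpha = 0.1. reject H0.

tau_b = -0.7333 (C=2, D=13), p = 0.055556, reject H0.


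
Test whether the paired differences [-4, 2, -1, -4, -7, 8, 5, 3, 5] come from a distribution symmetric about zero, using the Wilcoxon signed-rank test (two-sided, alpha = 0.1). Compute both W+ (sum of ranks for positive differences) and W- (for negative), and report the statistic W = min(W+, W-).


Step 1: Drop any zero differences (none here) and take |d_i|.
|d| = [4, 2, 1, 4, 7, 8, 5, 3, 5]
Step 2: Midrank |d_i| (ties get averaged ranks).
ranks: |4|->4.5, |2|->2, |1|->1, |4|->4.5, |7|->8, |8|->9, |5|->6.5, |3|->3, |5|->6.5
Step 3: Attach original signs; sum ranks with positive sign and with negative sign.
W+ = 2 + 9 + 6.5 + 3 + 6.5 = 27
W- = 4.5 + 1 + 4.5 + 8 = 18
(Check: W+ + W- = 45 should equal n(n+1)/2 = 45.)
Step 4: Test statistic W = min(W+, W-) = 18.
Step 5: Ties in |d|, so use the tie-corrected normal approximation.
        E[W] = n(n+1)/4 = 9*10/4 = 22.5.
        Tie groups: |d|=4 (t=2), |d|=5 (t=2); sum(t^3 - t) = 12.
        Var[W] = n(n+1)(2n+1)/24 - sum(t^3-t)/48 = 1710/24 - 12/48 = 71.
        z = (W - E[W]) / sqrt(Var[W]) = (18 - 22.5) / 8.4261 = -0.5341.
        Two-sided p = 2*Phi(z) = 0.593306.
Step 6: alpha = 0.1. fail to reject H0.

W+ = 27, W- = 18, W = min = 18, p = 0.593306, fail to reject H0.


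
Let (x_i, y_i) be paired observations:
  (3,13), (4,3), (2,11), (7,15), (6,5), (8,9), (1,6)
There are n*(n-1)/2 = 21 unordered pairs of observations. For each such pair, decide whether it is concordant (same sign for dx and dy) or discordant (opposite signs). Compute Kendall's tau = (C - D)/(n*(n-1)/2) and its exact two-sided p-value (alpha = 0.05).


Step 1: Enumerate the 21 unordered pairs (i,j) with i<j and classify each by sign(x_j-x_i) * sign(y_j-y_i).
  (1,2):dx=+1,dy=-10->D; (1,3):dx=-1,dy=-2->C; (1,4):dx=+4,dy=+2->C; (1,5):dx=+3,dy=-8->D
  (1,6):dx=+5,dy=-4->D; (1,7):dx=-2,dy=-7->C; (2,3):dx=-2,dy=+8->D; (2,4):dx=+3,dy=+12->C
  (2,5):dx=+2,dy=+2->C; (2,6):dx=+4,dy=+6->C; (2,7):dx=-3,dy=+3->D; (3,4):dx=+5,dy=+4->C
  (3,5):dx=+4,dy=-6->D; (3,6):dx=+6,dy=-2->D; (3,7):dx=-1,dy=-5->C; (4,5):dx=-1,dy=-10->C
  (4,6):dx=+1,dy=-6->D; (4,7):dx=-6,dy=-9->C; (5,6):dx=+2,dy=+4->C; (5,7):dx=-5,dy=+1->D
  (6,7):dx=-7,dy=-3->C
Step 2: C = 12, D = 9, total pairs = 21.
Step 3: tau = (C - D)/(n(n-1)/2) = (12 - 9)/21 = 0.142857.
Step 4: Exact two-sided p-value (enumerate n! = 5040 permutations of y under H0): p = 0.772619.
Step 5: alpha = 0.05. fail to reject H0.

tau_b = 0.1429 (C=12, D=9), p = 0.772619, fail to reject H0.


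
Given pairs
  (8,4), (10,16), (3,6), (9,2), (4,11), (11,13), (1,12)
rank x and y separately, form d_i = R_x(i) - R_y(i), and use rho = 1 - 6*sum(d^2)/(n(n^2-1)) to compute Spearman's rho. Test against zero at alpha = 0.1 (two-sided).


Step 1: Rank x and y separately (midranks; no ties here).
rank(x): 8->4, 10->6, 3->2, 9->5, 4->3, 11->7, 1->1
rank(y): 4->2, 16->7, 6->3, 2->1, 11->4, 13->6, 12->5
Step 2: d_i = R_x(i) - R_y(i); compute d_i^2.
  (4-2)^2=4, (6-7)^2=1, (2-3)^2=1, (5-1)^2=16, (3-4)^2=1, (7-6)^2=1, (1-5)^2=16
sum(d^2) = 40.
Step 3: rho = 1 - 6*40 / (7*(7^2 - 1)) = 1 - 240/336 = 0.285714.
Step 4: Under H0, t = rho * sqrt((n-2)/(1-rho^2)) = 0.6667 ~ t(5).
Step 5: Two-sided p-value from the t-distribution with 5 df = 0.534509.
Step 6: alpha = 0.1. fail to reject H0.

rho = 0.2857, p = 0.534509, fail to reject H0 at alpha = 0.1.


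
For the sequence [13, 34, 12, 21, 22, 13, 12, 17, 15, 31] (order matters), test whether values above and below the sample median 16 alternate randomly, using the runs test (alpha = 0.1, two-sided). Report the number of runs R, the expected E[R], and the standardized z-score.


Step 1: Compute median = 16; label A = above, B = below.
Labels in order: BABAABBABA  (n_A = 5, n_B = 5)
Step 2: Count runs R = 8.
Step 3: Under H0 (random ordering), E[R] = 2*n_A*n_B/(n_A+n_B) + 1 = 2*5*5/10 + 1 = 6.0000.
        Var[R] = 2*n_A*n_B*(2*n_A*n_B - n_A - n_B) / ((n_A+n_B)^2 * (n_A+n_B-1)) = 2000/900 = 2.2222.
        SD[R] = 1.4907.
Step 4: Continuity-corrected z = (R - 0.5 - E[R]) / SD[R] = (8 - 0.5 - 6.0000) / 1.4907 = 1.0062.
Step 5: Two-sided p-value via normal approximation = 2*(1 - Phi(|z|)) = 0.314305.
Step 6: alpha = 0.1. fail to reject H0.

R = 8, z = 1.0062, p = 0.314305, fail to reject H0.


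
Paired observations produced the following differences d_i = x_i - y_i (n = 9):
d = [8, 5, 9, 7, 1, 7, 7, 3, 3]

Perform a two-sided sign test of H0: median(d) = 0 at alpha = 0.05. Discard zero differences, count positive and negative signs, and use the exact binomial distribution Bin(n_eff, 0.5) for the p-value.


Step 1: Discard zero differences. Original n = 9; n_eff = number of nonzero differences = 9.
Nonzero differences (with sign): +8, +5, +9, +7, +1, +7, +7, +3, +3
Step 2: Count signs: positive = 9, negative = 0.
Step 3: Under H0: P(positive) = 0.5, so the number of positives S ~ Bin(9, 0.5).
Step 4: Two-sided exact p-value = sum of Bin(9,0.5) probabilities at or below the observed probability = 0.003906.
Step 5: alpha = 0.05. reject H0.

n_eff = 9, pos = 9, neg = 0, p = 0.003906, reject H0.


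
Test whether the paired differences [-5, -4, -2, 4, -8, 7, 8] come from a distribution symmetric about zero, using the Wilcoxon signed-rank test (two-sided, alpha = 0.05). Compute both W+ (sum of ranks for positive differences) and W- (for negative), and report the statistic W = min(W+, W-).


Step 1: Drop any zero differences (none here) and take |d_i|.
|d| = [5, 4, 2, 4, 8, 7, 8]
Step 2: Midrank |d_i| (ties get averaged ranks).
ranks: |5|->4, |4|->2.5, |2|->1, |4|->2.5, |8|->6.5, |7|->5, |8|->6.5
Step 3: Attach original signs; sum ranks with positive sign and with negative sign.
W+ = 2.5 + 5 + 6.5 = 14
W- = 4 + 2.5 + 1 + 6.5 = 14
(Check: W+ + W- = 28 should equal n(n+1)/2 = 28.)
Step 4: Test statistic W = min(W+, W-) = 14.
Step 5: Ties in |d|, so use the tie-corrected normal approximation.
        E[W] = n(n+1)/4 = 7*8/4 = 14.
        Tie groups: |d|=4 (t=2), |d|=8 (t=2); sum(t^3 - t) = 12.
        Var[W] = n(n+1)(2n+1)/24 - sum(t^3-t)/48 = 840/24 - 12/48 = 34.75.
        z = (W - E[W]) / sqrt(Var[W]) = (14 - 14) / 5.8949 = 0.0000.
        Two-sided p = 2*Phi(z) = 1.000000.
Step 6: alpha = 0.05. fail to reject H0.

W+ = 14, W- = 14, W = min = 14, p = 1.000000, fail to reject H0.


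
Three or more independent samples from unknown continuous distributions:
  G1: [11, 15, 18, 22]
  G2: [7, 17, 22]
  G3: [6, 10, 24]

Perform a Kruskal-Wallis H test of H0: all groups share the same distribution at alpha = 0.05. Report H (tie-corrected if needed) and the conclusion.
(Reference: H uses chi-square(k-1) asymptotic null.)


Step 1: Combine all N = 10 observations and assign midranks.
sorted (value, group, rank): (6,G3,1), (7,G2,2), (10,G3,3), (11,G1,4), (15,G1,5), (17,G2,6), (18,G1,7), (22,G1,8.5), (22,G2,8.5), (24,G3,10)
Step 2: Sum ranks within each group.
R_1 = 24.5 (n_1 = 4)
R_2 = 16.5 (n_2 = 3)
R_3 = 14 (n_3 = 3)
Step 3: H = 12/(N(N+1)) * sum(R_i^2/n_i) - 3(N+1)
     = 12/(10*11) * (24.5^2/4 + 16.5^2/3 + 14^2/3) - 3*11
     = 0.109091 * 306.146 - 33
     = 0.397727.
Step 4: Ties present; correction factor C = 1 - 6/(10^3 - 10) = 0.993939. Corrected H = 0.397727 / 0.993939 = 0.400152.
Step 5: Under H0, H ~ chi^2(2); p-value = 0.818668.
Step 6: alpha = 0.05. fail to reject H0.

H = 0.4002, df = 2, p = 0.818668, fail to reject H0.


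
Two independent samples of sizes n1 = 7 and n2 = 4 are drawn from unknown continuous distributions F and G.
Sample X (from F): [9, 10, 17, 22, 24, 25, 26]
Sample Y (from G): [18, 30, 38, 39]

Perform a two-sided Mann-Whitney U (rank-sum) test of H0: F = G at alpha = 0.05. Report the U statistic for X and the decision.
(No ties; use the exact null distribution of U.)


Step 1: Combine and sort all 11 observations; assign midranks.
sorted (value, group): (9,X), (10,X), (17,X), (18,Y), (22,X), (24,X), (25,X), (26,X), (30,Y), (38,Y), (39,Y)
ranks: 9->1, 10->2, 17->3, 18->4, 22->5, 24->6, 25->7, 26->8, 30->9, 38->10, 39->11
Step 2: Rank sum for X: R1 = 1 + 2 + 3 + 5 + 6 + 7 + 8 = 32.
Step 3: U_X = R1 - n1(n1+1)/2 = 32 - 7*8/2 = 32 - 28 = 4.
       U_Y = n1*n2 - U_X = 28 - 4 = 24.
Step 4: No ties, so the exact null distribution of U (based on enumerating the C(11,7) = 330 equally likely rank assignments) gives the two-sided p-value.
Step 5: p-value = 0.072727; compare to alpha = 0.05. fail to reject H0.

U_X = 4, p = 0.072727, fail to reject H0 at alpha = 0.05.


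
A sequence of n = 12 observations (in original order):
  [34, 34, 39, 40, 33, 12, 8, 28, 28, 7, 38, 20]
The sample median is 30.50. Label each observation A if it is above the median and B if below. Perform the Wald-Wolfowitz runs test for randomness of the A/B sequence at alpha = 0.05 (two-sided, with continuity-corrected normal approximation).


Step 1: Compute median = 30.50; label A = above, B = below.
Labels in order: AAAAABBBBBAB  (n_A = 6, n_B = 6)
Step 2: Count runs R = 4.
Step 3: Under H0 (random ordering), E[R] = 2*n_A*n_B/(n_A+n_B) + 1 = 2*6*6/12 + 1 = 7.0000.
        Var[R] = 2*n_A*n_B*(2*n_A*n_B - n_A - n_B) / ((n_A+n_B)^2 * (n_A+n_B-1)) = 4320/1584 = 2.7273.
        SD[R] = 1.6514.
Step 4: Continuity-corrected z = (R + 0.5 - E[R]) / SD[R] = (4 + 0.5 - 7.0000) / 1.6514 = -1.5138.
Step 5: Two-sided p-value via normal approximation = 2*(1 - Phi(|z|)) = 0.130070.
Step 6: alpha = 0.05. fail to reject H0.

R = 4, z = -1.5138, p = 0.130070, fail to reject H0.


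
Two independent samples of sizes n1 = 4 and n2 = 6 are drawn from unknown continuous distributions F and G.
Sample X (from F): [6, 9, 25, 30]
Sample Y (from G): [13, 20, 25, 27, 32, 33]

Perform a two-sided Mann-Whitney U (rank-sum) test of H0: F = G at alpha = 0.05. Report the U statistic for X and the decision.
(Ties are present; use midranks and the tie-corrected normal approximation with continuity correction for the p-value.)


Step 1: Combine and sort all 10 observations; assign midranks.
sorted (value, group): (6,X), (9,X), (13,Y), (20,Y), (25,X), (25,Y), (27,Y), (30,X), (32,Y), (33,Y)
ranks: 6->1, 9->2, 13->3, 20->4, 25->5.5, 25->5.5, 27->7, 30->8, 32->9, 33->10
Step 2: Rank sum for X: R1 = 1 + 2 + 5.5 + 8 = 16.5.
Step 3: U_X = R1 - n1(n1+1)/2 = 16.5 - 4*5/2 = 16.5 - 10 = 6.5.
       U_Y = n1*n2 - U_X = 24 - 6.5 = 17.5.
Step 4: Ties are present, so use the tie-corrected normal approximation (with continuity correction) for the p-value.
Step 5: p-value = 0.284958; compare to alpha = 0.05. fail to reject H0.

U_X = 6.5, p = 0.284958, fail to reject H0 at alpha = 0.05.


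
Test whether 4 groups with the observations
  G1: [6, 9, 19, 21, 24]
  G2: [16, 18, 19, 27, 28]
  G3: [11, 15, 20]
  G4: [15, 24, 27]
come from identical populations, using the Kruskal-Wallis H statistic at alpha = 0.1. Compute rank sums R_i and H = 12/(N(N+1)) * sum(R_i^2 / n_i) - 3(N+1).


Step 1: Combine all N = 16 observations and assign midranks.
sorted (value, group, rank): (6,G1,1), (9,G1,2), (11,G3,3), (15,G3,4.5), (15,G4,4.5), (16,G2,6), (18,G2,7), (19,G1,8.5), (19,G2,8.5), (20,G3,10), (21,G1,11), (24,G1,12.5), (24,G4,12.5), (27,G2,14.5), (27,G4,14.5), (28,G2,16)
Step 2: Sum ranks within each group.
R_1 = 35 (n_1 = 5)
R_2 = 52 (n_2 = 5)
R_3 = 17.5 (n_3 = 3)
R_4 = 31.5 (n_4 = 3)
Step 3: H = 12/(N(N+1)) * sum(R_i^2/n_i) - 3(N+1)
     = 12/(16*17) * (35^2/5 + 52^2/5 + 17.5^2/3 + 31.5^2/3) - 3*17
     = 0.044118 * 1218.63 - 51
     = 2.763235.
Step 4: Ties present; correction factor C = 1 - 24/(16^3 - 16) = 0.994118. Corrected H = 2.763235 / 0.994118 = 2.779586.
Step 5: Under H0, H ~ chi^2(3); p-value = 0.426871.
Step 6: alpha = 0.1. fail to reject H0.

H = 2.7796, df = 3, p = 0.426871, fail to reject H0.


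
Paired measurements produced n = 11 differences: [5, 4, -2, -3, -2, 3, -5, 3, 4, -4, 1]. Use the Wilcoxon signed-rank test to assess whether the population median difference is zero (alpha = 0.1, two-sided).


Step 1: Drop any zero differences (none here) and take |d_i|.
|d| = [5, 4, 2, 3, 2, 3, 5, 3, 4, 4, 1]
Step 2: Midrank |d_i| (ties get averaged ranks).
ranks: |5|->10.5, |4|->8, |2|->2.5, |3|->5, |2|->2.5, |3|->5, |5|->10.5, |3|->5, |4|->8, |4|->8, |1|->1
Step 3: Attach original signs; sum ranks with positive sign and with negative sign.
W+ = 10.5 + 8 + 5 + 5 + 8 + 1 = 37.5
W- = 2.5 + 5 + 2.5 + 10.5 + 8 = 28.5
(Check: W+ + W- = 66 should equal n(n+1)/2 = 66.)
Step 4: Test statistic W = min(W+, W-) = 28.5.
Step 5: Ties in |d|, so use the tie-corrected normal approximation.
        E[W] = n(n+1)/4 = 11*12/4 = 33.
        Tie groups: |d|=2 (t=2), |d|=3 (t=3), |d|=4 (t=3), |d|=5 (t=2); sum(t^3 - t) = 60.
        Var[W] = n(n+1)(2n+1)/24 - sum(t^3-t)/48 = 3036/24 - 60/48 = 125.25.
        z = (W - E[W]) / sqrt(Var[W]) = (28.5 - 33) / 11.1915 = -0.4021.
        Two-sided p = 2*Phi(z) = 0.687618.
Step 6: alpha = 0.1. fail to reject H0.

W+ = 37.5, W- = 28.5, W = min = 28.5, p = 0.687618, fail to reject H0.


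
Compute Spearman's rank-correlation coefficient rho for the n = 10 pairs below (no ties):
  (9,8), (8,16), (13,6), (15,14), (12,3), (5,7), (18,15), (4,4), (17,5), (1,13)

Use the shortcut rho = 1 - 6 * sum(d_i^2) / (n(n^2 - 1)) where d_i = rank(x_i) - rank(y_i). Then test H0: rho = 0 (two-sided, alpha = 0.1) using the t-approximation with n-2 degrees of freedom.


Step 1: Rank x and y separately (midranks; no ties here).
rank(x): 9->5, 8->4, 13->7, 15->8, 12->6, 5->3, 18->10, 4->2, 17->9, 1->1
rank(y): 8->6, 16->10, 6->4, 14->8, 3->1, 7->5, 15->9, 4->2, 5->3, 13->7
Step 2: d_i = R_x(i) - R_y(i); compute d_i^2.
  (5-6)^2=1, (4-10)^2=36, (7-4)^2=9, (8-8)^2=0, (6-1)^2=25, (3-5)^2=4, (10-9)^2=1, (2-2)^2=0, (9-3)^2=36, (1-7)^2=36
sum(d^2) = 148.
Step 3: rho = 1 - 6*148 / (10*(10^2 - 1)) = 1 - 888/990 = 0.103030.
Step 4: Under H0, t = rho * sqrt((n-2)/(1-rho^2)) = 0.2930 ~ t(8).
Step 5: Two-sided p-value from the t-distribution with 8 df = 0.776998.
Step 6: alpha = 0.1. fail to reject H0.

rho = 0.1030, p = 0.776998, fail to reject H0 at alpha = 0.1.


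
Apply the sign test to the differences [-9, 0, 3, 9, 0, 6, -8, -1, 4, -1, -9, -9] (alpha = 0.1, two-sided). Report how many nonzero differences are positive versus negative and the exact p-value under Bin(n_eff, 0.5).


Step 1: Discard zero differences. Original n = 12; n_eff = number of nonzero differences = 10.
Nonzero differences (with sign): -9, +3, +9, +6, -8, -1, +4, -1, -9, -9
Step 2: Count signs: positive = 4, negative = 6.
Step 3: Under H0: P(positive) = 0.5, so the number of positives S ~ Bin(10, 0.5).
Step 4: Two-sided exact p-value = sum of Bin(10,0.5) probabilities at or below the observed probability = 0.753906.
Step 5: alpha = 0.1. fail to reject H0.

n_eff = 10, pos = 4, neg = 6, p = 0.753906, fail to reject H0.


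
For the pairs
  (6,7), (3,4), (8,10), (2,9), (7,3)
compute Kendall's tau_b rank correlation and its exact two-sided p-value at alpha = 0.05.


Step 1: Enumerate the 10 unordered pairs (i,j) with i<j and classify each by sign(x_j-x_i) * sign(y_j-y_i).
  (1,2):dx=-3,dy=-3->C; (1,3):dx=+2,dy=+3->C; (1,4):dx=-4,dy=+2->D; (1,5):dx=+1,dy=-4->D
  (2,3):dx=+5,dy=+6->C; (2,4):dx=-1,dy=+5->D; (2,5):dx=+4,dy=-1->D; (3,4):dx=-6,dy=-1->C
  (3,5):dx=-1,dy=-7->C; (4,5):dx=+5,dy=-6->D
Step 2: C = 5, D = 5, total pairs = 10.
Step 3: tau = (C - D)/(n(n-1)/2) = (5 - 5)/10 = 0.000000.
Step 4: Exact two-sided p-value (enumerate n! = 120 permutations of y under H0): p = 1.000000.
Step 5: alpha = 0.05. fail to reject H0.

tau_b = 0.0000 (C=5, D=5), p = 1.000000, fail to reject H0.


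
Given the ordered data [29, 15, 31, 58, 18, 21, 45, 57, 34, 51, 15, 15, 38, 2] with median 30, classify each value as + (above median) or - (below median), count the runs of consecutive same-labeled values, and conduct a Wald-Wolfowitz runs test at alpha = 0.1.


Step 1: Compute median = 30; label A = above, B = below.
Labels in order: BBAABBAAAABBAB  (n_A = 7, n_B = 7)
Step 2: Count runs R = 7.
Step 3: Under H0 (random ordering), E[R] = 2*n_A*n_B/(n_A+n_B) + 1 = 2*7*7/14 + 1 = 8.0000.
        Var[R] = 2*n_A*n_B*(2*n_A*n_B - n_A - n_B) / ((n_A+n_B)^2 * (n_A+n_B-1)) = 8232/2548 = 3.2308.
        SD[R] = 1.7974.
Step 4: Continuity-corrected z = (R + 0.5 - E[R]) / SD[R] = (7 + 0.5 - 8.0000) / 1.7974 = -0.2782.
Step 5: Two-sided p-value via normal approximation = 2*(1 - Phi(|z|)) = 0.780879.
Step 6: alpha = 0.1. fail to reject H0.

R = 7, z = -0.2782, p = 0.780879, fail to reject H0.


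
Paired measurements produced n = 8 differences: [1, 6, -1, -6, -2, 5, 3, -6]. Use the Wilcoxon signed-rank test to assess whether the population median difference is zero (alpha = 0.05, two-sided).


Step 1: Drop any zero differences (none here) and take |d_i|.
|d| = [1, 6, 1, 6, 2, 5, 3, 6]
Step 2: Midrank |d_i| (ties get averaged ranks).
ranks: |1|->1.5, |6|->7, |1|->1.5, |6|->7, |2|->3, |5|->5, |3|->4, |6|->7
Step 3: Attach original signs; sum ranks with positive sign and with negative sign.
W+ = 1.5 + 7 + 5 + 4 = 17.5
W- = 1.5 + 7 + 3 + 7 = 18.5
(Check: W+ + W- = 36 should equal n(n+1)/2 = 36.)
Step 4: Test statistic W = min(W+, W-) = 17.5.
Step 5: Ties in |d|, so use the tie-corrected normal approximation.
        E[W] = n(n+1)/4 = 8*9/4 = 18.
        Tie groups: |d|=1 (t=2), |d|=6 (t=3); sum(t^3 - t) = 30.
        Var[W] = n(n+1)(2n+1)/24 - sum(t^3-t)/48 = 1224/24 - 30/48 = 50.375.
        z = (W - E[W]) / sqrt(Var[W]) = (17.5 - 18) / 7.0975 = -0.0704.
        Two-sided p = 2*Phi(z) = 0.943838.
Step 6: alpha = 0.05. fail to reject H0.

W+ = 17.5, W- = 18.5, W = min = 17.5, p = 0.943838, fail to reject H0.


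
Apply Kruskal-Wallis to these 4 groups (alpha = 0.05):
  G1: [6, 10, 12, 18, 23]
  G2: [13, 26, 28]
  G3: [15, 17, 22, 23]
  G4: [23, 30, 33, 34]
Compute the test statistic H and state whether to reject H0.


Step 1: Combine all N = 16 observations and assign midranks.
sorted (value, group, rank): (6,G1,1), (10,G1,2), (12,G1,3), (13,G2,4), (15,G3,5), (17,G3,6), (18,G1,7), (22,G3,8), (23,G1,10), (23,G3,10), (23,G4,10), (26,G2,12), (28,G2,13), (30,G4,14), (33,G4,15), (34,G4,16)
Step 2: Sum ranks within each group.
R_1 = 23 (n_1 = 5)
R_2 = 29 (n_2 = 3)
R_3 = 29 (n_3 = 4)
R_4 = 55 (n_4 = 4)
Step 3: H = 12/(N(N+1)) * sum(R_i^2/n_i) - 3(N+1)
     = 12/(16*17) * (23^2/5 + 29^2/3 + 29^2/4 + 55^2/4) - 3*17
     = 0.044118 * 1352.63 - 51
     = 8.675000.
Step 4: Ties present; correction factor C = 1 - 24/(16^3 - 16) = 0.994118. Corrected H = 8.675000 / 0.994118 = 8.726331.
Step 5: Under H0, H ~ chi^2(3); p-value = 0.033160.
Step 6: alpha = 0.05. reject H0.

H = 8.7263, df = 3, p = 0.033160, reject H0.


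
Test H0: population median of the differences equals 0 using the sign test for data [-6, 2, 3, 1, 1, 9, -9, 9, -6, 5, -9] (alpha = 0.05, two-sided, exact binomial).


Step 1: Discard zero differences. Original n = 11; n_eff = number of nonzero differences = 11.
Nonzero differences (with sign): -6, +2, +3, +1, +1, +9, -9, +9, -6, +5, -9
Step 2: Count signs: positive = 7, negative = 4.
Step 3: Under H0: P(positive) = 0.5, so the number of positives S ~ Bin(11, 0.5).
Step 4: Two-sided exact p-value = sum of Bin(11,0.5) probabilities at or below the observed probability = 0.548828.
Step 5: alpha = 0.05. fail to reject H0.

n_eff = 11, pos = 7, neg = 4, p = 0.548828, fail to reject H0.


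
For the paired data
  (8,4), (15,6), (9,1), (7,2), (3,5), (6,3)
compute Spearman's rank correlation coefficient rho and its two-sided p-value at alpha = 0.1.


Step 1: Rank x and y separately (midranks; no ties here).
rank(x): 8->4, 15->6, 9->5, 7->3, 3->1, 6->2
rank(y): 4->4, 6->6, 1->1, 2->2, 5->5, 3->3
Step 2: d_i = R_x(i) - R_y(i); compute d_i^2.
  (4-4)^2=0, (6-6)^2=0, (5-1)^2=16, (3-2)^2=1, (1-5)^2=16, (2-3)^2=1
sum(d^2) = 34.
Step 3: rho = 1 - 6*34 / (6*(6^2 - 1)) = 1 - 204/210 = 0.028571.
Step 4: Under H0, t = rho * sqrt((n-2)/(1-rho^2)) = 0.0572 ~ t(4).
Step 5: Two-sided p-value from the t-distribution with 4 df = 0.957155.
Step 6: alpha = 0.1. fail to reject H0.

rho = 0.0286, p = 0.957155, fail to reject H0 at alpha = 0.1.
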